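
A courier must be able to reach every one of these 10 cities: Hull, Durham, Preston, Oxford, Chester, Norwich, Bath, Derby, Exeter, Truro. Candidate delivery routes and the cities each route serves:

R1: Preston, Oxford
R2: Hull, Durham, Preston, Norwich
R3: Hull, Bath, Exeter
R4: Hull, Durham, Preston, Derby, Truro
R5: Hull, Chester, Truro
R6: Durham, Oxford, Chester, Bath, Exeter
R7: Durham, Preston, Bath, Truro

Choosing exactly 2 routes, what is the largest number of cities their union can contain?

Choosing R4, R6 covers {Hull, Durham, Preston, Oxford, Chester, Bath, Derby, Exeter, Truro} — 9 cities.
No choice of 2 routes does better; here Norwich is left uncovered.

9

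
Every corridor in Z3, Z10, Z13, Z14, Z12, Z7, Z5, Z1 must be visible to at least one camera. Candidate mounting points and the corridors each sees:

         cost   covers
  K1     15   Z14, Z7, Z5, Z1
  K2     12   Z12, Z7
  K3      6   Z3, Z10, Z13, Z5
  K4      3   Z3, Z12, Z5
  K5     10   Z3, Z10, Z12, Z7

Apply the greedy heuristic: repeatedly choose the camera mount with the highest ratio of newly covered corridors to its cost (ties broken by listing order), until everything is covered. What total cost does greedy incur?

24

Pick 1: K4 adds 3 new (Z3, Z12, Z5) at cost 3 (ratio 3/3).
Pick 2: K3 adds 2 new (Z10, Z13) at cost 6 (ratio 2/6).
Pick 3: K1 adds 3 new (Z14, Z7, Z1) at cost 15 (ratio 3/15).
Greedy total cost: 3 + 6 + 15 = 24.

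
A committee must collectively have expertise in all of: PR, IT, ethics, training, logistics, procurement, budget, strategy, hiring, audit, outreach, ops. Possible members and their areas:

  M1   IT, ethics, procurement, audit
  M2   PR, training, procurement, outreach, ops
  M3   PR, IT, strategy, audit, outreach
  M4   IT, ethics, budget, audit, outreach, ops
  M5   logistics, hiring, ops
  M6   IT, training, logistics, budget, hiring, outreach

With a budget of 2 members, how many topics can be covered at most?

Choosing M1, M6 covers {IT, ethics, training, logistics, procurement, budget, hiring, audit, outreach} — 9 topics.
No choice of 2 members does better; here PR, strategy, ops are left uncovered.

9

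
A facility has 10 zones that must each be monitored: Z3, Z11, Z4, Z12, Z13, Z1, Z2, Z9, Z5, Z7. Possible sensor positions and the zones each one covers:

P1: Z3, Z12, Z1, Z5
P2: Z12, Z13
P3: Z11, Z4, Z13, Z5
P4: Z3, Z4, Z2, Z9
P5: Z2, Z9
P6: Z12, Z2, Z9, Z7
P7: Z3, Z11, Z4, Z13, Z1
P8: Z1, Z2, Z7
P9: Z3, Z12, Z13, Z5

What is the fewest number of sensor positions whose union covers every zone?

3

P1, P3, P6 together cover {Z3, Z11, Z4, Z12, Z13, Z1, Z2, Z9, Z5, Z7} — every zone.
No 2 of the 9 sensor positions cover everything (all 36 pairs fall short), so 3 is minimum.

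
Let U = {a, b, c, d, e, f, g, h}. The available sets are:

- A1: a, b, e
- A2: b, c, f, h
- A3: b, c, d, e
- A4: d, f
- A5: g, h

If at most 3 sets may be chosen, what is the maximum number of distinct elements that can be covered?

7

Choosing A1, A2, A3 covers {a, b, c, d, e, f, h} — 7 elements.
No choice of 3 sets does better; here g is left uncovered.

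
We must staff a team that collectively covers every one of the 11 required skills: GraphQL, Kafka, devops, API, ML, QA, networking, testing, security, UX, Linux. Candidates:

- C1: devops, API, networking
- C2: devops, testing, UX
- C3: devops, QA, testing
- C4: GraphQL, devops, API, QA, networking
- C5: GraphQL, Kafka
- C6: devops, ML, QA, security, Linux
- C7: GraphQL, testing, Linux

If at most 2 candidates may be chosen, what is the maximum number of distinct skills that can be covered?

Choosing C4, C6 covers {GraphQL, devops, API, ML, QA, networking, security, Linux} — 8 skills.
No choice of 2 candidates does better; here Kafka, testing, UX are left uncovered.

8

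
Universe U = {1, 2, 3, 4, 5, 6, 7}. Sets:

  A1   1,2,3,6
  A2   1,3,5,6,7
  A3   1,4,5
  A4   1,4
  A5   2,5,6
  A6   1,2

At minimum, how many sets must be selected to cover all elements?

A1, A2, A3 together cover {1, 2, 3, 4, 5, 6, 7} — every element.
No 2 of the 6 sets cover everything (all 15 pairs fall short), so 3 is minimum.

3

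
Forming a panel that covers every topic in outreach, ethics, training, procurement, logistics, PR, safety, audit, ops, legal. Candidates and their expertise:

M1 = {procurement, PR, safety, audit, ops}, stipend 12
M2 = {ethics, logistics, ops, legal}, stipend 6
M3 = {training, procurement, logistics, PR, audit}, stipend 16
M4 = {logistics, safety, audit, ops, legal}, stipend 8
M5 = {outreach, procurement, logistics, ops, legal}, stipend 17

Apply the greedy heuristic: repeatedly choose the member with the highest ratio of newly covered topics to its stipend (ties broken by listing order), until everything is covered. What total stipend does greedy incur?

Pick 1: M2 adds 4 new (ethics, logistics, ops, legal) at stipend 6 (ratio 4/6).
Pick 2: M1 adds 4 new (procurement, PR, safety, audit) at stipend 12 (ratio 4/12).
Pick 3: M3 adds 1 new (training) at stipend 16 (ratio 1/16).
Pick 4: M5 adds 1 new (outreach) at stipend 17 (ratio 1/17).
Greedy total stipend: 6 + 12 + 16 + 17 = 51. (The true optimum is 47, so greedy overshoots here.)

51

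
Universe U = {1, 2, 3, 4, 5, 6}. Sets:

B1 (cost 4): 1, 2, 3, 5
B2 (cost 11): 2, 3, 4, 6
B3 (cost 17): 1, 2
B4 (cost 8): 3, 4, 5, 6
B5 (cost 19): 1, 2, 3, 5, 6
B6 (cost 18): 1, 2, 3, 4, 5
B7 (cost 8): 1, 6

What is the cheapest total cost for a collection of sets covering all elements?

B1, B4 cover every element at cost 4 + 8 = 12.
Any cover uses at least 2 sets; among all covering selections none totals below 12.

12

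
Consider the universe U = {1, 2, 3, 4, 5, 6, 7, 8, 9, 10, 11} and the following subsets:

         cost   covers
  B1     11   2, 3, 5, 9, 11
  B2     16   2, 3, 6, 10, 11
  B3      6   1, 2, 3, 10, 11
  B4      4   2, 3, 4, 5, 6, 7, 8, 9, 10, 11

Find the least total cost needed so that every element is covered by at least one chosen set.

B3, B4 cover every element at cost 6 + 4 = 10.
Any cover uses at least 2 sets; among all covering selections none totals below 10.

10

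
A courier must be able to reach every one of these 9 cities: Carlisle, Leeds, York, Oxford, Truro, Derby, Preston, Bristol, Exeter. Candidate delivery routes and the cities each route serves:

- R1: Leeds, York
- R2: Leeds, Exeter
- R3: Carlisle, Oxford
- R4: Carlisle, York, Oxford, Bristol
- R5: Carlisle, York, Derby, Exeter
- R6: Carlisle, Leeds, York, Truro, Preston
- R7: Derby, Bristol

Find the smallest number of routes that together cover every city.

3

R4, R5, R6 together cover {Carlisle, Leeds, York, Oxford, Truro, Derby, Preston, Bristol, Exeter} — every city.
No 2 of the 7 routes cover everything (all 21 pairs fall short), so 3 is minimum.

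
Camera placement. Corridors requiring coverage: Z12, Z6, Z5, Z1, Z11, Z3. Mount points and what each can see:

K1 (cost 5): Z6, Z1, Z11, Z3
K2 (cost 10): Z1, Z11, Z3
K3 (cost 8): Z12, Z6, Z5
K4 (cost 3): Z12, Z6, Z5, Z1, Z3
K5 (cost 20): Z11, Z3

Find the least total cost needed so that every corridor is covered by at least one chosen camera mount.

K1, K4 cover every corridor at cost 5 + 3 = 8.
Any cover uses at least 2 camera mounts; among all covering selections none totals below 8.

8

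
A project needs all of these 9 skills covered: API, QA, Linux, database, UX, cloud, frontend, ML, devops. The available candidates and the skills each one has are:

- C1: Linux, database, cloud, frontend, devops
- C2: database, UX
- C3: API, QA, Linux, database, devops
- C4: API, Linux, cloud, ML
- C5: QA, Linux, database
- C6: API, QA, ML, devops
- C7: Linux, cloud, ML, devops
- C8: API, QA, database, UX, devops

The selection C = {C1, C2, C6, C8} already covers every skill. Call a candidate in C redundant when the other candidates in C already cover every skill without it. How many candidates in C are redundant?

2

Drop C1: Linux, cloud, frontend uncovered — not redundant.
Drop C2: the rest still cover every skill — redundant.
Drop C6: ML uncovered — not redundant.
Drop C8: the rest still cover every skill — redundant.
2 redundant: C2, C8.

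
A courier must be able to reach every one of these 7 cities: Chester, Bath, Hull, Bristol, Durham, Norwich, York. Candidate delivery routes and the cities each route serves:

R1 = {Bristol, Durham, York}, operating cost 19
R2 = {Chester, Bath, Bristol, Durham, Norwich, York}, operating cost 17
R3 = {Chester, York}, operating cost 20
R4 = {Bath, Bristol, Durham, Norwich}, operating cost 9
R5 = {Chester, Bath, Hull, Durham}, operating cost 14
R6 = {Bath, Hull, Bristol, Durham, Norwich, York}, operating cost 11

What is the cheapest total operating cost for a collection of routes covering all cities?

25

R5, R6 cover every city at operating cost 14 + 11 = 25.
Any cover uses at least 2 routes; among all covering selections none totals below 25.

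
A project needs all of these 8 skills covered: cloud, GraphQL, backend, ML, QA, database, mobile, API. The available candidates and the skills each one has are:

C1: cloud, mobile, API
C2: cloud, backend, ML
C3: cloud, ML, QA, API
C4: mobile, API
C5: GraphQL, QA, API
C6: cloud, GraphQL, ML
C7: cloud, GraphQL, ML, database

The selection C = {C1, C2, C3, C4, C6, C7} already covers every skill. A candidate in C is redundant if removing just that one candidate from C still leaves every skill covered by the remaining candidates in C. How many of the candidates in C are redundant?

3

Drop C1: the rest still cover every skill — redundant.
Drop C2: backend uncovered — not redundant.
Drop C3: QA uncovered — not redundant.
Drop C4: the rest still cover every skill — redundant.
Drop C6: the rest still cover every skill — redundant.
Drop C7: database uncovered — not redundant.
3 redundant: C1, C4, C6.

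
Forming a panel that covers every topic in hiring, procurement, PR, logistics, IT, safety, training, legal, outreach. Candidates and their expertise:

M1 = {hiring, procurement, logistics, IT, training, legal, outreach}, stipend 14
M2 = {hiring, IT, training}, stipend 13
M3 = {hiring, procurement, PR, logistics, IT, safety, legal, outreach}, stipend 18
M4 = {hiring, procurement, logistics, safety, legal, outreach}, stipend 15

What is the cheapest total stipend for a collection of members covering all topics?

M2, M3 cover every topic at stipend 13 + 18 = 31.
Any cover uses at least 2 members; among all covering selections none totals below 31.
Greedy by coverage-per-stipend would pick M1, M3 for 32 — worse than the optimum 31.

31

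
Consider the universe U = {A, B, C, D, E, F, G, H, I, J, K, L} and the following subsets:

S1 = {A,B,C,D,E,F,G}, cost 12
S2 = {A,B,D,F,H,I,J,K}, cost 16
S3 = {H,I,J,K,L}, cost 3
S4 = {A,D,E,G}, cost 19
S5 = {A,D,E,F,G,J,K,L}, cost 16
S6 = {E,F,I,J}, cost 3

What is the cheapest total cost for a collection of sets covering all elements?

S1, S3 cover every element at cost 12 + 3 = 15.
Any cover uses at least 2 sets; among all covering selections none totals below 15.
Greedy by coverage-per-cost would pick S3, S6, S1 for 18 — worse than the optimum 15.

15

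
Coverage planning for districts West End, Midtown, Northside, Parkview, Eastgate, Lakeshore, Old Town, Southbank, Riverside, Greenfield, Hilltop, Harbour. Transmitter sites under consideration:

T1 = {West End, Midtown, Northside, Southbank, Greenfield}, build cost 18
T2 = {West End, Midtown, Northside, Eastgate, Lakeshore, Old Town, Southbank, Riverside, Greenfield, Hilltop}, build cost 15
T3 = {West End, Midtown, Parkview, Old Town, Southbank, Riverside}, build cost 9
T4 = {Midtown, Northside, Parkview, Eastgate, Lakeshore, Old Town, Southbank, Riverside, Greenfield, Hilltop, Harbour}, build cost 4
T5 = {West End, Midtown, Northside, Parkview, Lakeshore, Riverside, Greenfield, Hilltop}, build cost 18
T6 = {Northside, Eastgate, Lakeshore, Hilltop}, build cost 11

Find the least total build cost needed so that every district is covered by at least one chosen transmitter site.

T3, T4 cover every district at build cost 9 + 4 = 13.
Any cover uses at least 2 transmitter sites; among all covering selections none totals below 13.

13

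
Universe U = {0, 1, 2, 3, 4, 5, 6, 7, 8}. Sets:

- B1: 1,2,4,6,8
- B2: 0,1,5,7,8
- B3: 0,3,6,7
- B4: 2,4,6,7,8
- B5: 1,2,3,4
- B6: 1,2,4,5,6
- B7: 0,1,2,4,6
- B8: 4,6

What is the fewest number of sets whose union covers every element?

3

B1, B2, B3 together cover {0, 1, 2, 3, 4, 5, 6, 7, 8} — every element.
No 2 of the 8 sets cover everything (all 28 pairs fall short), so 3 is minimum.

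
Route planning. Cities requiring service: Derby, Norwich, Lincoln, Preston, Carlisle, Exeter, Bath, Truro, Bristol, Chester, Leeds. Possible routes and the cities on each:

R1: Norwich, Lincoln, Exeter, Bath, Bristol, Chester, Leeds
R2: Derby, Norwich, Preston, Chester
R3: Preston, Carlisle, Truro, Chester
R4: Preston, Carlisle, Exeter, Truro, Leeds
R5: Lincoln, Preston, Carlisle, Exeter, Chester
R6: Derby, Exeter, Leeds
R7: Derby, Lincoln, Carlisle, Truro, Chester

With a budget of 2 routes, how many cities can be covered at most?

Choosing R1, R3 covers {Norwich, Lincoln, Preston, Carlisle, Exeter, Bath, Truro, Bristol, Chester, Leeds} — 10 cities.
No choice of 2 routes does better; here Derby is left uncovered.

10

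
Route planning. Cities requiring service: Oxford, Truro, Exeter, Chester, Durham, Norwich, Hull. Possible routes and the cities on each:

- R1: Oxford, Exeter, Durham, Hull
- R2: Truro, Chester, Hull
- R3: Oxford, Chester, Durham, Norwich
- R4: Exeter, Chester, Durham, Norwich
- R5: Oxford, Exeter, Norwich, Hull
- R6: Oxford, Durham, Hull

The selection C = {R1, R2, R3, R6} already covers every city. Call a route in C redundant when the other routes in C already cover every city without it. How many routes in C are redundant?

Drop R1: Exeter uncovered — not redundant.
Drop R2: Truro uncovered — not redundant.
Drop R3: Norwich uncovered — not redundant.
Drop R6: the rest still cover every city — redundant.
1 redundant: R6.

1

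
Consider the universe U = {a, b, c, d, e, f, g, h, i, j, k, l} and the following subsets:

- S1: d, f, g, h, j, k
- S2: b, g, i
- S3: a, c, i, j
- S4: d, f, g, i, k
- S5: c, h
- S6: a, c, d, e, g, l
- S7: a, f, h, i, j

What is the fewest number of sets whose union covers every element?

S1, S2, S6 together cover {a, b, c, d, e, f, g, h, i, j, k, l} — every element.
No 2 of the 7 sets cover everything (all 21 pairs fall short), so 3 is minimum.

3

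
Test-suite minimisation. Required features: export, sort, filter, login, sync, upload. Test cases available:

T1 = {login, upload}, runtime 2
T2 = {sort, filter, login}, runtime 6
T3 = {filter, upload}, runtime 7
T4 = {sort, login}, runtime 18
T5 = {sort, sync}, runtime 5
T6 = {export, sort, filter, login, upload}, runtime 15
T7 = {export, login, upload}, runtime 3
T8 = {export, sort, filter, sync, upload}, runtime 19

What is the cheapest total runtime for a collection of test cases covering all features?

14

T2, T5, T7 cover every feature at runtime 6 + 5 + 3 = 14.
Any cover uses at least 2 test cases; among all covering selections none totals below 14.
Greedy by coverage-per-runtime would pick T1, T5, T7, T2 for 16 — worse than the optimum 14.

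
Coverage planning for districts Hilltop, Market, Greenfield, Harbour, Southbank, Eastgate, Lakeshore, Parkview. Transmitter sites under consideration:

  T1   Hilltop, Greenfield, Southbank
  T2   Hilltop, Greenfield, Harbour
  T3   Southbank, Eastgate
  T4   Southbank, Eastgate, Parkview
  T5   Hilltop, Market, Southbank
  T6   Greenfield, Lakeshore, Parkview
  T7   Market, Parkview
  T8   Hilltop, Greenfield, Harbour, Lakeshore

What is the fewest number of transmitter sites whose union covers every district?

T3, T7, T8 together cover {Hilltop, Market, Greenfield, Harbour, Southbank, Eastgate, Lakeshore, Parkview} — every district.
No 2 of the 8 transmitter sites cover everything (all 28 pairs fall short), so 3 is minimum.

3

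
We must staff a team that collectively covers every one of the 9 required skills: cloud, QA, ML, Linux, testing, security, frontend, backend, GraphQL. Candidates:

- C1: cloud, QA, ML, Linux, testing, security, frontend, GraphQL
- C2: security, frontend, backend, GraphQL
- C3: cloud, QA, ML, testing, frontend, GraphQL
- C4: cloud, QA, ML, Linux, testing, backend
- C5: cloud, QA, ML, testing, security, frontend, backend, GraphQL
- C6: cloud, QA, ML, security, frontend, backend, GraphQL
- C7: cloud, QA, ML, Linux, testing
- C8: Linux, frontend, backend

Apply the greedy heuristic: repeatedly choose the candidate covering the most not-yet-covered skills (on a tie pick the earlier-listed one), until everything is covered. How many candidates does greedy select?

Pick 1: C1 covers 8 new skills (cloud, QA, ML, Linux, testing, security, frontend, GraphQL).
Pick 2: C2 covers 1 new skills (backend).
Greedy uses 2 candidates.

2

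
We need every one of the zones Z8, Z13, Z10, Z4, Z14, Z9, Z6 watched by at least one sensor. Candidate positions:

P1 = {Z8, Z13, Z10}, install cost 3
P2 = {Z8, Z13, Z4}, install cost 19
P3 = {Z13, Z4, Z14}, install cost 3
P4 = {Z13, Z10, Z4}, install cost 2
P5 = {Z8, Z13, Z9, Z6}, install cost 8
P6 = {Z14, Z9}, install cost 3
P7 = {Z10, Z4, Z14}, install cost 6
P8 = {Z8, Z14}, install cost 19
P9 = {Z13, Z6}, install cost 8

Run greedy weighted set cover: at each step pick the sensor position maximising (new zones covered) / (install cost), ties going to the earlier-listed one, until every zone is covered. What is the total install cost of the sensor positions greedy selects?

16

Pick 1: P4 adds 3 new (Z13, Z10, Z4) at install cost 2 (ratio 3/2).
Pick 2: P6 adds 2 new (Z14, Z9) at install cost 3 (ratio 2/3).
Pick 3: P1 adds 1 new (Z8) at install cost 3 (ratio 1/3).
Pick 4: P5 adds 1 new (Z6) at install cost 8 (ratio 1/8).
Greedy total install cost: 2 + 3 + 3 + 8 = 16. (The true optimum is 13, so greedy overshoots here.)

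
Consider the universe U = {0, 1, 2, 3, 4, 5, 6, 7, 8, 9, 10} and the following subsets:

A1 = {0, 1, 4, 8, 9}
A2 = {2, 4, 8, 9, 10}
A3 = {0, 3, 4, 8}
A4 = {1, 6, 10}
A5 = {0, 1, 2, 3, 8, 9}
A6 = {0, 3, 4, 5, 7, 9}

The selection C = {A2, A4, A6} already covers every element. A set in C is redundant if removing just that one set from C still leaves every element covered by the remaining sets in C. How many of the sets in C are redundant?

Drop A2: 2, 8 uncovered — not redundant.
Drop A4: 1, 6 uncovered — not redundant.
Drop A6: 0, 3, 5, 7 uncovered — not redundant.
None of the sets in C is redundant.

0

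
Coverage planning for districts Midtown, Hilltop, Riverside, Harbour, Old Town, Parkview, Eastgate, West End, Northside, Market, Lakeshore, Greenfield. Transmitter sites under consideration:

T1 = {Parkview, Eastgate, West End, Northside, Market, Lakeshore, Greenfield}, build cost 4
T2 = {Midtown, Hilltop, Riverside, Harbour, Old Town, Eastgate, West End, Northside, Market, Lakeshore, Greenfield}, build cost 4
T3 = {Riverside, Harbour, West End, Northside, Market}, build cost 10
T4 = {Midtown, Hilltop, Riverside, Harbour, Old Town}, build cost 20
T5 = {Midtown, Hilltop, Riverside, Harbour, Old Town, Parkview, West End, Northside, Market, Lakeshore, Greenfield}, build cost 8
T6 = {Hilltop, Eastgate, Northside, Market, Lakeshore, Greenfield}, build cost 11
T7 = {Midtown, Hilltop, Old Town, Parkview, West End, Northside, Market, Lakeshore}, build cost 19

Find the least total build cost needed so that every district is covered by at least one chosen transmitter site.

T1, T2 cover every district at build cost 4 + 4 = 8.
Any cover uses at least 2 transmitter sites; among all covering selections none totals below 8.

8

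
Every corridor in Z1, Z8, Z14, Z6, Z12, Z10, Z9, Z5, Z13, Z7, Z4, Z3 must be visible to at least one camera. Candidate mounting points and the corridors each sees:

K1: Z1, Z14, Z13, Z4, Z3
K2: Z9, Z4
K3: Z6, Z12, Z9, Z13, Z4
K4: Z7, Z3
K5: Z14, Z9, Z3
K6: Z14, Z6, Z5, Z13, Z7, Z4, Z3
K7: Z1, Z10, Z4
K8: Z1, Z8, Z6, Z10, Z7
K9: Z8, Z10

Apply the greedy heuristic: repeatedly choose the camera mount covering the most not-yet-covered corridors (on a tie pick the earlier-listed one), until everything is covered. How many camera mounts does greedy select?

Pick 1: K6 covers 7 new corridors (Z14, Z6, Z5, Z13, Z7, Z4, Z3).
Pick 2: K8 covers 3 new corridors (Z1, Z8, Z10).
Pick 3: K3 covers 2 new corridors (Z12, Z9).
Greedy uses 3 camera mounts.

3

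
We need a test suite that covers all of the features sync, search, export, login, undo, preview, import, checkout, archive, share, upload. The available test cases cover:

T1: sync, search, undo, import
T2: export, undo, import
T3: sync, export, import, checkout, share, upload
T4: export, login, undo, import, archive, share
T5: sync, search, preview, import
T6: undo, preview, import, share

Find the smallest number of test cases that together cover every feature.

T3, T4, T5 together cover {sync, search, export, login, undo, preview, import, checkout, archive, share, upload} — every feature.
No 2 of the 6 test cases cover everything (all 15 pairs fall short), so 3 is minimum.

3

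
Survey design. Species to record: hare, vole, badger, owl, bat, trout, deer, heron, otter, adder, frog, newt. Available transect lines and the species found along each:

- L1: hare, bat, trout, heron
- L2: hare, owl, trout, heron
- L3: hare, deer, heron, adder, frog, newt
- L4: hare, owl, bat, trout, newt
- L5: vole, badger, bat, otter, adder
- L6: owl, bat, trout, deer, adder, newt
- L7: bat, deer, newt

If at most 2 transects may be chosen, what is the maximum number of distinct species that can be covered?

Choosing L3, L5 covers {hare, vole, badger, bat, deer, heron, otter, adder, frog, newt} — 10 species.
No choice of 2 transects does better; here owl, trout are left uncovered.

10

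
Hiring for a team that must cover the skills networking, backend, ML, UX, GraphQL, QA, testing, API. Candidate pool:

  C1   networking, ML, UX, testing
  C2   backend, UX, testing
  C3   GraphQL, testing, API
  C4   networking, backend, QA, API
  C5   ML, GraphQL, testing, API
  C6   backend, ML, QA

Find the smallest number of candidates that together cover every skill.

C1, C3, C4 together cover {networking, backend, ML, UX, GraphQL, QA, testing, API} — every skill.
No 2 of the 6 candidates cover everything (all 15 pairs fall short), so 3 is minimum.

3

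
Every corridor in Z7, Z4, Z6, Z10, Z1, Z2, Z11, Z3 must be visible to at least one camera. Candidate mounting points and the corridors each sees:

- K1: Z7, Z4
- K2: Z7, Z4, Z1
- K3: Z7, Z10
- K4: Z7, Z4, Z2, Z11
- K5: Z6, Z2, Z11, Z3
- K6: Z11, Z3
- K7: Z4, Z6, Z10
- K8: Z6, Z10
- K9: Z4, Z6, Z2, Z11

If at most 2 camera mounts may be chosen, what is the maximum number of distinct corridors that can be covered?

Choosing K2, K5 covers {Z7, Z4, Z6, Z1, Z2, Z11, Z3} — 7 corridors.
No choice of 2 camera mounts does better; here Z10 is left uncovered.

7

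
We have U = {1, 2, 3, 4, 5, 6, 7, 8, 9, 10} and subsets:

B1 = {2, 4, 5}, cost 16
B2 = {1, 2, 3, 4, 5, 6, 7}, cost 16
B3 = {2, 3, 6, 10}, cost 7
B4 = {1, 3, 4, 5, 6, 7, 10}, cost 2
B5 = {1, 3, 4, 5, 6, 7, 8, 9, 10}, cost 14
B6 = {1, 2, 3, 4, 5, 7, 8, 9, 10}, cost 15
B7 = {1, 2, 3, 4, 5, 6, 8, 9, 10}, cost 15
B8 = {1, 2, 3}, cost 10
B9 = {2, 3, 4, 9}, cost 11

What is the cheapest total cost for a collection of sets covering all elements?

B4, B6 cover every element at cost 2 + 15 = 17.
Any cover uses at least 2 sets; among all covering selections none totals below 17.

17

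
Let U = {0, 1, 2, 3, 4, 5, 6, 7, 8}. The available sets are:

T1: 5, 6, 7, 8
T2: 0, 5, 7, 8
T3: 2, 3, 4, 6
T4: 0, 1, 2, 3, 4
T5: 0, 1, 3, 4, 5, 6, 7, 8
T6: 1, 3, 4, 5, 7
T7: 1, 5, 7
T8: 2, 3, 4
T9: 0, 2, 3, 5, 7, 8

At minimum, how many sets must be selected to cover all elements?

2

T1, T4 together cover {0, 1, 2, 3, 4, 5, 6, 7, 8} — every element.
No single set contains all 9 elements, so 2 is optimal.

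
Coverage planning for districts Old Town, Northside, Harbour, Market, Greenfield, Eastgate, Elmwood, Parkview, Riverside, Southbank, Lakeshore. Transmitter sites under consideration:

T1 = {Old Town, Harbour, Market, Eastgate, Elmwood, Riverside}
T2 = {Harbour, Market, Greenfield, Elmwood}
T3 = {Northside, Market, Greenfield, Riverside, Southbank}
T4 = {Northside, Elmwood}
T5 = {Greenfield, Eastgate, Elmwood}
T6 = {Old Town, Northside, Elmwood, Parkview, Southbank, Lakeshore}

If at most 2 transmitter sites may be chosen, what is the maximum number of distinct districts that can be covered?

Choosing T1, T6 covers {Old Town, Northside, Harbour, Market, Eastgate, Elmwood, Parkview, Riverside, Southbank, Lakeshore} — 10 districts.
No choice of 2 transmitter sites does better; here Greenfield is left uncovered.

10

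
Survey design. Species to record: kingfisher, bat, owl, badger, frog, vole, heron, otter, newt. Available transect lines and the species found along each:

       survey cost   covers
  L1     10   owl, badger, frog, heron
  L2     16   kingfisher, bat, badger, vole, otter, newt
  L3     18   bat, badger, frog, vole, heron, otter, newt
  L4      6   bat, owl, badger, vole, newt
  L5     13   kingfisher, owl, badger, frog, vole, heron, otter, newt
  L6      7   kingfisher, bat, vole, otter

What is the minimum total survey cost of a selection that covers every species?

19

L4, L5 cover every species at survey cost 6 + 13 = 19.
Any cover uses at least 2 transects; among all covering selections none totals below 19.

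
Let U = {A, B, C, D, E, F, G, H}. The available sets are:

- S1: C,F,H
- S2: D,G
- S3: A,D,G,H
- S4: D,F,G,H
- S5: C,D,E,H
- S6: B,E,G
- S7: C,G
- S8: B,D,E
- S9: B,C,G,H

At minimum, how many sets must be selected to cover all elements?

S1, S3, S6 together cover {A, B, C, D, E, F, G, H} — every element.
No 2 of the 9 sets cover everything (all 36 pairs fall short), so 3 is minimum.

3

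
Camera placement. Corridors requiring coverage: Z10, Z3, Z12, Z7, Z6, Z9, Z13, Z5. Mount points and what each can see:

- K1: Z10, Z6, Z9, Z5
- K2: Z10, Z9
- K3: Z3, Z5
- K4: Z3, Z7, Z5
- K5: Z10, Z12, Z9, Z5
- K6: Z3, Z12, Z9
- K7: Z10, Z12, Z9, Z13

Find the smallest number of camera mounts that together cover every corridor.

K1, K4, K7 together cover {Z10, Z3, Z12, Z7, Z6, Z9, Z13, Z5} — every corridor.
No 2 of the 7 camera mounts cover everything (all 21 pairs fall short), so 3 is minimum.

3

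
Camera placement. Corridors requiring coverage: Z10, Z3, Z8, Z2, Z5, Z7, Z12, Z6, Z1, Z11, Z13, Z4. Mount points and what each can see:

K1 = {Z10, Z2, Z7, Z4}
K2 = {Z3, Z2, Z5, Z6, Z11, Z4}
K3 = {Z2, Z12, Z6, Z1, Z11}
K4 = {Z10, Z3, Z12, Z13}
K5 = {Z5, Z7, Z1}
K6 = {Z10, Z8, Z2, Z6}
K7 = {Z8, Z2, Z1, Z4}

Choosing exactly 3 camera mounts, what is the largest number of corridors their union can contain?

11

Choosing K2, K4, K5 covers {Z10, Z3, Z2, Z5, Z7, Z12, Z6, Z1, Z11, Z13, Z4} — 11 corridors.
No choice of 3 camera mounts does better; here Z8 is left uncovered.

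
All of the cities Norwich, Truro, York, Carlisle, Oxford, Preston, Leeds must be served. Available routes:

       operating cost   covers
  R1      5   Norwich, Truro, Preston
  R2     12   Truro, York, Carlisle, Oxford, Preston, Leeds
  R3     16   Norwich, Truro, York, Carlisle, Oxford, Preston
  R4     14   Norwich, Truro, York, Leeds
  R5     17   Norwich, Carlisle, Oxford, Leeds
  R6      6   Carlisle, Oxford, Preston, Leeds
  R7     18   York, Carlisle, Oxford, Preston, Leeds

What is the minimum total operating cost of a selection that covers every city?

17

R1, R2 cover every city at operating cost 5 + 12 = 17.
Any cover uses at least 2 routes; among all covering selections none totals below 17.
Greedy by coverage-per-operating cost would pick R6, R1, R2 for 23 — worse than the optimum 17.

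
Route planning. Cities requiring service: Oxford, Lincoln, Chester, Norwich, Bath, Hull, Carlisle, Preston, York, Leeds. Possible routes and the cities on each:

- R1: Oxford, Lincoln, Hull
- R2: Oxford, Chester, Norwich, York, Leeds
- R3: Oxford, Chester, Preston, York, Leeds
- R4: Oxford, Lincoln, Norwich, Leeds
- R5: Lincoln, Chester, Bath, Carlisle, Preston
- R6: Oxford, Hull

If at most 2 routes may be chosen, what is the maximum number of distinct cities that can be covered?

Choosing R2, R5 covers {Oxford, Lincoln, Chester, Norwich, Bath, Carlisle, Preston, York, Leeds} — 9 cities.
No choice of 2 routes does better; here Hull is left uncovered.

9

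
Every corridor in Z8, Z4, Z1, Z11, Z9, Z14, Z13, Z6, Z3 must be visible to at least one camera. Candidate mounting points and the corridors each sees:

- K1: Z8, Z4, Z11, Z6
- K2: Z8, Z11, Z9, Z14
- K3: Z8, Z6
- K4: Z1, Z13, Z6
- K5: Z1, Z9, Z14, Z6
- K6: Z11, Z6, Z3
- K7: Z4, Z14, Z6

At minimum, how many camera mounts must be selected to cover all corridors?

4

K1, K2, K4, K6 together cover {Z8, Z4, Z1, Z11, Z9, Z14, Z13, Z6, Z3} — every corridor.
No 3 of the 7 camera mounts cover everything (all 35 triples fall short), so 4 is minimum.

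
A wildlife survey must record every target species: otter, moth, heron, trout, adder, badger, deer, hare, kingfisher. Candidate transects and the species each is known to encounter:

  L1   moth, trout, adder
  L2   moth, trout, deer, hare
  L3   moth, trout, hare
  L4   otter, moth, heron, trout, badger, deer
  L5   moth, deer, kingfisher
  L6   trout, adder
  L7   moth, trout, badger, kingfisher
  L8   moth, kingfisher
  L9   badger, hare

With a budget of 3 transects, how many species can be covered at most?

8

Choosing L1, L2, L4 covers {otter, moth, heron, trout, adder, badger, deer, hare} — 8 species.
No choice of 3 transects does better; here kingfisher is left uncovered.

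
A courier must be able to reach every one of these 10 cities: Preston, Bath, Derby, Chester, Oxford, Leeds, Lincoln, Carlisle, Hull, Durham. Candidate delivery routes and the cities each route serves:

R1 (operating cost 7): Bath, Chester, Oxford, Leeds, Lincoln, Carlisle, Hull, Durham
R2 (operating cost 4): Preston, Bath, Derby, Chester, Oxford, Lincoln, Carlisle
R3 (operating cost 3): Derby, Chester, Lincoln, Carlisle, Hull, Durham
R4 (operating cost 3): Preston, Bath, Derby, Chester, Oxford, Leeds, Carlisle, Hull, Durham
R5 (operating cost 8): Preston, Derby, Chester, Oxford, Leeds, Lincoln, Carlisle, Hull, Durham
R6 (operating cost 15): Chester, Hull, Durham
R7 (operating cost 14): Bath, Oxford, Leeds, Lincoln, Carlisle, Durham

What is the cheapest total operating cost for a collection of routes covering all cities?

6

R3, R4 cover every city at operating cost 3 + 3 = 6.
Any cover uses at least 2 routes; among all covering selections none totals below 6.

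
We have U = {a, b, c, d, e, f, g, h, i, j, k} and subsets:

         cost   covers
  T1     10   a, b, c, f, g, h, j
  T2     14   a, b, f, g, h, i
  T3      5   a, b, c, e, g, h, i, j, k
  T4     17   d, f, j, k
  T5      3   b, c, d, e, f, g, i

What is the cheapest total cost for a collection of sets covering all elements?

8

T3, T5 cover every element at cost 5 + 3 = 8.
Any cover uses at least 2 sets; among all covering selections none totals below 8.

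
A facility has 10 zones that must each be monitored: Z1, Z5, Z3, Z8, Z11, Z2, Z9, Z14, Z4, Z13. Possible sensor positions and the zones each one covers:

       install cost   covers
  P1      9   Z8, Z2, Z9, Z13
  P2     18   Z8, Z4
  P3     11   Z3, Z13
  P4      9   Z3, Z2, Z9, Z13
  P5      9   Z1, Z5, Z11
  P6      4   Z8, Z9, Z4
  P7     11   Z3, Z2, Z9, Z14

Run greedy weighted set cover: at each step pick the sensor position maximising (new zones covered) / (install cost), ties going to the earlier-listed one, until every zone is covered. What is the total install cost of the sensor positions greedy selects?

Pick 1: P6 adds 3 new (Z8, Z9, Z4) at install cost 4 (ratio 3/4).
Pick 2: P4 adds 3 new (Z3, Z2, Z13) at install cost 9 (ratio 3/9).
Pick 3: P5 adds 3 new (Z1, Z5, Z11) at install cost 9 (ratio 3/9).
Pick 4: P7 adds 1 new (Z14) at install cost 11 (ratio 1/11).
Greedy total install cost: 4 + 9 + 9 + 11 = 33.

33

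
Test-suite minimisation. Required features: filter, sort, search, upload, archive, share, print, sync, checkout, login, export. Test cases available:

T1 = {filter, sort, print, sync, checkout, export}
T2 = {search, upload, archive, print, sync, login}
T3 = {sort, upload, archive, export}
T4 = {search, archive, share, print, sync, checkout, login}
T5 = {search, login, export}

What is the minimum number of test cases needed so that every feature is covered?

3

T1, T2, T4 together cover {filter, sort, search, upload, archive, share, print, sync, checkout, login, export} — every feature.
No 2 of the 5 test cases cover everything (all 10 pairs fall short), so 3 is minimum.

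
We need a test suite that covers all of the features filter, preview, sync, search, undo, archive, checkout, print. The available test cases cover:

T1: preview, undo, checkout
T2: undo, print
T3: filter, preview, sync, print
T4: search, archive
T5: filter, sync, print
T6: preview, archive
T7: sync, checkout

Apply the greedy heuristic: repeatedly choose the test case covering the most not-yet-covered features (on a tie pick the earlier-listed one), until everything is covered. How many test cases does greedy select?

3

Pick 1: T3 covers 4 new features (filter, preview, sync, print).
Pick 2: T1 covers 2 new features (undo, checkout).
Pick 3: T4 covers 2 new features (search, archive).
Greedy uses 3 test cases.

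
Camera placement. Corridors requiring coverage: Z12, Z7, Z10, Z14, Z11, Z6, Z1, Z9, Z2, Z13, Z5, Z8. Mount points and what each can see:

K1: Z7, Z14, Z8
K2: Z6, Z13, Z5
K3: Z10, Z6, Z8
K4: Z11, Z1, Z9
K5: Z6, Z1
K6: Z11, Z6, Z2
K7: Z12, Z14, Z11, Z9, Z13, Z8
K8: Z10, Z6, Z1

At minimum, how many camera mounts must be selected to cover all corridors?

5

K1, K2, K6, K7, K8 together cover {Z12, Z7, Z10, Z14, Z11, Z6, Z1, Z9, Z2, Z13, Z5, Z8} — every corridor.
No 4 of the 8 camera mounts cover everything (all 70 size-4 selections fall short), so 5 is minimum.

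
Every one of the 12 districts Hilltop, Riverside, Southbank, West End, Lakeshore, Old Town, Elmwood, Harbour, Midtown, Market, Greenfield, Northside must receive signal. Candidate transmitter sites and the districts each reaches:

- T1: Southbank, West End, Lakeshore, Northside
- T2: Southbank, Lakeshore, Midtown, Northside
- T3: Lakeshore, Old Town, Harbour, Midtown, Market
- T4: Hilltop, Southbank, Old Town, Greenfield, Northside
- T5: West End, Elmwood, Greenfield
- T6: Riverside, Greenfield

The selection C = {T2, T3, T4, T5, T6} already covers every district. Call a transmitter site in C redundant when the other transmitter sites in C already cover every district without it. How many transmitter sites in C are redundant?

1

Drop T2: the rest still cover every district — redundant.
Drop T3: Harbour, Market uncovered — not redundant.
Drop T4: Hilltop uncovered — not redundant.
Drop T5: West End, Elmwood uncovered — not redundant.
Drop T6: Riverside uncovered — not redundant.
1 redundant: T2.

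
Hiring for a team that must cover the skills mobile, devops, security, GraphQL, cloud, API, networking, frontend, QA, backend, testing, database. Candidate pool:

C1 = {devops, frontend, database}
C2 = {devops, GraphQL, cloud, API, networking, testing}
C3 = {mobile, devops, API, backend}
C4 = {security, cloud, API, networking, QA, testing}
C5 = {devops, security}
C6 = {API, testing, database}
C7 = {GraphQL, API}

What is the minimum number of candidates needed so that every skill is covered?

C1, C2, C3, C4 together cover {mobile, devops, security, GraphQL, cloud, API, networking, frontend, QA, backend, testing, database} — every skill.
No 3 of the 7 candidates cover everything (all 35 triples fall short), so 4 is minimum.

4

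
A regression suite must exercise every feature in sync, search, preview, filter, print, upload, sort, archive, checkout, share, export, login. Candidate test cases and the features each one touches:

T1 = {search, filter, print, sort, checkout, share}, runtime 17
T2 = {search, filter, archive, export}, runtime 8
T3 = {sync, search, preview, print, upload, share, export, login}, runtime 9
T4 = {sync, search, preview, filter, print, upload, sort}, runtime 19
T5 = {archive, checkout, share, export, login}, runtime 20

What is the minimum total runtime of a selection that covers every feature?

T1, T2, T3 cover every feature at runtime 17 + 8 + 9 = 34.
Any cover uses at least 2 test cases; among all covering selections none totals below 34.

34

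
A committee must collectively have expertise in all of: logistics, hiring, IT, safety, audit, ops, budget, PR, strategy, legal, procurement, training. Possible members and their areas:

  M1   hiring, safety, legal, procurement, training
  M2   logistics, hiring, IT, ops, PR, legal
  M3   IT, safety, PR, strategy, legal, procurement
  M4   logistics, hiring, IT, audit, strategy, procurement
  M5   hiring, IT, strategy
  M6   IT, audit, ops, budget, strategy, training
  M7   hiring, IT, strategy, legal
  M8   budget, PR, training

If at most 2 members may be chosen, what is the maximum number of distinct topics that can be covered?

Choosing M1, M6 covers {hiring, IT, safety, audit, ops, budget, strategy, legal, procurement, training} — 10 topics.
No choice of 2 members does better; here logistics, PR are left uncovered.

10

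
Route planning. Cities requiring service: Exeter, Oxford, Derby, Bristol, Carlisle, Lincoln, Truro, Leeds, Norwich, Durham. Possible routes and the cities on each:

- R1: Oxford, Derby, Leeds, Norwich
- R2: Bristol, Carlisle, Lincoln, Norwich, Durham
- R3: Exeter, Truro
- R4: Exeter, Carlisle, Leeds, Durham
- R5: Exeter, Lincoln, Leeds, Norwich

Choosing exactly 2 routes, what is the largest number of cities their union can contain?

8

Choosing R1, R2 covers {Oxford, Derby, Bristol, Carlisle, Lincoln, Leeds, Norwich, Durham} — 8 cities.
No choice of 2 routes does better; here Exeter, Truro are left uncovered.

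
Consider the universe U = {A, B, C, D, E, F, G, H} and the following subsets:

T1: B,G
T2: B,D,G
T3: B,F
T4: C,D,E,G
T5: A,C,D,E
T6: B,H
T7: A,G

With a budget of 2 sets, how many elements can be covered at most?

6

Choosing T1, T5 covers {A, B, C, D, E, G} — 6 elements.
No choice of 2 sets does better; here F, H are left uncovered.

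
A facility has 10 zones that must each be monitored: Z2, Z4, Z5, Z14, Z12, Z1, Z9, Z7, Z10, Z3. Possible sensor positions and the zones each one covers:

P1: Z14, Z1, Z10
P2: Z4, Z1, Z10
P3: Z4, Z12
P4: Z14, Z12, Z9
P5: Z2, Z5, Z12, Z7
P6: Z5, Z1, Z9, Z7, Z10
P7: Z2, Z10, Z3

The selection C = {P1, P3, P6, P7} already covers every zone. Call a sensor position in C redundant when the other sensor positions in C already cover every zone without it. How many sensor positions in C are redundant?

0

Drop P1: Z14 uncovered — not redundant.
Drop P3: Z4, Z12 uncovered — not redundant.
Drop P6: Z5, Z9, Z7 uncovered — not redundant.
Drop P7: Z2, Z3 uncovered — not redundant.
None of the sensor positions in C is redundant.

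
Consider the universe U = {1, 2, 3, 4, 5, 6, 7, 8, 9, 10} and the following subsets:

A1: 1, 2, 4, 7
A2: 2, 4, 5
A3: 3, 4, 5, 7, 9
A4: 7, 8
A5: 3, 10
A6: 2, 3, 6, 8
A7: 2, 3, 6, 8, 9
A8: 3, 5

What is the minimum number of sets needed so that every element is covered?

4

A1, A2, A5, A7 together cover {1, 2, 3, 4, 5, 6, 7, 8, 9, 10} — every element.
No 3 of the 8 sets cover everything (all 56 triples fall short), so 4 is minimum.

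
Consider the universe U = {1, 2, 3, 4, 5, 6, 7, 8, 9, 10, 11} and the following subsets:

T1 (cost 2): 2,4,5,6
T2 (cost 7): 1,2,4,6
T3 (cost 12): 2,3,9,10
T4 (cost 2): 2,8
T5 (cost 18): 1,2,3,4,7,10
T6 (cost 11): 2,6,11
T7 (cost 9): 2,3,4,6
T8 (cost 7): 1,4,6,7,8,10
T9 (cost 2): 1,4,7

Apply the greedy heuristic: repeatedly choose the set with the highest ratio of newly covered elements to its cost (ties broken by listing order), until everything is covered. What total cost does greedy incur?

Pick 1: T1 adds 4 new (2, 4, 5, 6) at cost 2 (ratio 4/2).
Pick 2: T9 adds 2 new (1, 7) at cost 2 (ratio 2/2).
Pick 3: T4 adds 1 new (8) at cost 2 (ratio 1/2).
Pick 4: T3 adds 3 new (3, 9, 10) at cost 12 (ratio 3/12).
Pick 5: T6 adds 1 new (11) at cost 11 (ratio 1/11).
Greedy total cost: 2 + 2 + 2 + 12 + 11 = 29.

29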